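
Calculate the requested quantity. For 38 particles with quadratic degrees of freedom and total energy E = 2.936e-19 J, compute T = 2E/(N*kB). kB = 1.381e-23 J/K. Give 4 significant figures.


Step 1: Numerator = 2*E = 2*2.936e-19 = 5.872e-19 J
Step 2: Denominator = N*kB = 38*1.381e-23 = 5.248e-22
Step 3: T = 5.872e-19 / 5.248e-22 = 1119 K

1119


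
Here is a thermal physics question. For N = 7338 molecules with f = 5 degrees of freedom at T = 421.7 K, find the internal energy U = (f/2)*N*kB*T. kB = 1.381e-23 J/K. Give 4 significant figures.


Step 1: f/2 = 5/2 = 2.5
Step 2: N*kB*T = 7338*1.381e-23*421.7 = 4.273e-17
Step 3: U = 2.5 * 4.273e-17 = 1.068e-16 J

1.068e-16


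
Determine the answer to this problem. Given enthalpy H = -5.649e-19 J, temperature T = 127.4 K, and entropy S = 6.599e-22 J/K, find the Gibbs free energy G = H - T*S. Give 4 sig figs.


Step 1: T*S = 127.4 * 6.599e-22 = 8.407e-20 J
Step 2: G = H - T*S = -5.649e-19 - 8.407e-20
Step 3: G = -6.49e-19 J

-6.49e-19


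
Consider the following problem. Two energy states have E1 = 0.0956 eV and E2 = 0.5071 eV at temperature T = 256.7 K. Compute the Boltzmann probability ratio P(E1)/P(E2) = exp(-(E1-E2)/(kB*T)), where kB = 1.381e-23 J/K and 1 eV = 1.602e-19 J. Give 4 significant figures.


Step 1: Compute energy difference dE = E1 - E2 = 0.0956 - 0.5071 = -0.4115 eV
Step 2: Convert to Joules: dE_J = -0.4115 * 1.602e-19 = -6.592e-20 J
Step 3: Compute exponent = -dE_J / (kB * T) = -(-6.592e-20) / (1.381e-23 * 256.7) = 18.6
Step 4: P(E1)/P(E2) = exp(18.6) = 1.191e+08

1.191e+08


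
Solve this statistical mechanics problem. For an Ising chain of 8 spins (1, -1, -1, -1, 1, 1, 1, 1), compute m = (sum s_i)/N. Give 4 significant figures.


Step 1: Count up spins (+1): 5, down spins (-1): 3
Step 2: Total magnetization M = 5 - 3 = 2
Step 3: m = M/N = 2/8 = 0.25

0.25


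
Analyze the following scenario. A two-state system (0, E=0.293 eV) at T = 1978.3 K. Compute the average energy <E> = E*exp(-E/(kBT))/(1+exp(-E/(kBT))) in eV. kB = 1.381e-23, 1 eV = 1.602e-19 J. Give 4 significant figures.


Step 1: beta*E = 0.293*1.602e-19/(1.381e-23*1978.3) = 1.718
Step 2: exp(-beta*E) = 0.1794
Step 3: <E> = 0.293*0.1794/(1+0.1794) = 0.04457 eV

0.04457


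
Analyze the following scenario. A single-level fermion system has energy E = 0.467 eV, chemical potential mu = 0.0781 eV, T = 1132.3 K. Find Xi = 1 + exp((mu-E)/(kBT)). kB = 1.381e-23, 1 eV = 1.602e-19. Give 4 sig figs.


Step 1: (mu - E) = 0.0781 - 0.467 = -0.3889 eV
Step 2: x = (mu-E)*eV/(kB*T) = -0.3889*1.602e-19/(1.381e-23*1132.3) = -3.984
Step 3: exp(x) = 0.01861
Step 4: Xi = 1 + 0.01861 = 1.019

1.019


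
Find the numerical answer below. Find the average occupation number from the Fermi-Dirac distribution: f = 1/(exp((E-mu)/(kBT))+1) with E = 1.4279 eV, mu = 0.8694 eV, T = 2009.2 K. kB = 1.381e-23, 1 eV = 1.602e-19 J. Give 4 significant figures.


Step 1: (E - mu) = 1.4279 - 0.8694 = 0.5585 eV
Step 2: Convert: (E-mu)*eV = 8.947e-20 J
Step 3: x = (E-mu)*eV/(kB*T) = 3.225
Step 4: f = 1/(exp(3.225)+1) = 0.03825

0.03825


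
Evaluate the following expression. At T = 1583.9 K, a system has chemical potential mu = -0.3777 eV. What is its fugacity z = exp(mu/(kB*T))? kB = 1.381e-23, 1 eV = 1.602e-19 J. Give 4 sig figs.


Step 1: Convert mu to Joules: -0.3777*1.602e-19 = -6.051e-20 J
Step 2: kB*T = 1.381e-23*1583.9 = 2.187e-20 J
Step 3: mu/(kB*T) = -2.766
Step 4: z = exp(-2.766) = 0.0629

0.0629


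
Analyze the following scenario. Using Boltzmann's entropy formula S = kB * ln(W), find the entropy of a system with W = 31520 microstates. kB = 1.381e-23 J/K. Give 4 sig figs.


Step 1: ln(W) = ln(31520) = 10.36
Step 2: S = kB * ln(W) = 1.381e-23 * 10.36
Step 3: S = 1.43e-22 J/K

1.43e-22


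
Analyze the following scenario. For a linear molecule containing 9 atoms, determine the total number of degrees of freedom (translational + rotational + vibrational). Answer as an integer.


Step 1: Translational DOF = 3
Step 2: Rotational DOF (linear) = 2
Step 3: Vibrational DOF = 3*9 - 5 = 22
Step 4: Total = 3 + 2 + 22 = 27

27


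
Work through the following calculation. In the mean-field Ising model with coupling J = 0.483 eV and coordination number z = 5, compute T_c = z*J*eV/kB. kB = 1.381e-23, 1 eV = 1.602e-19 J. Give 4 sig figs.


Step 1: z*J = 5*0.483 = 2.415 eV
Step 2: Convert to Joules: 2.415*1.602e-19 = 3.869e-19 J
Step 3: T_c = 3.869e-19 / 1.381e-23 = 2.801e+04 K

2.801e+04


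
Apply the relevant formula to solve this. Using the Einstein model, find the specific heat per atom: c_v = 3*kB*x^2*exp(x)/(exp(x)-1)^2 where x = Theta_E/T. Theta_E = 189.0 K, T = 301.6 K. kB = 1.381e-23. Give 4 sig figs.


Step 1: x = Theta_E/T = 189.0/301.6 = 0.6267
Step 2: x^2 = 0.3927
Step 3: exp(x) = 1.871
Step 4: c_v = 3*1.381e-23*0.3927*1.871/(1.871-1)^2 = 4.01e-23

4.01e-23


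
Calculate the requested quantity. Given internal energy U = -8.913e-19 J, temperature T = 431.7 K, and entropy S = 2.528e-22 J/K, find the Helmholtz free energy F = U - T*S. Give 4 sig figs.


Step 1: T*S = 431.7 * 2.528e-22 = 1.091e-19 J
Step 2: F = U - T*S = -8.913e-19 - 1.091e-19
Step 3: F = -1e-18 J

-1e-18


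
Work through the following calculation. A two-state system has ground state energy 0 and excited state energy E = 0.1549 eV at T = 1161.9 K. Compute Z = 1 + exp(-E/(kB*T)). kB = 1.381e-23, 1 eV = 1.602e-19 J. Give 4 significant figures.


Step 1: Compute beta*E = E*eV/(kB*T) = 0.1549*1.602e-19/(1.381e-23*1161.9) = 1.547
Step 2: exp(-beta*E) = exp(-1.547) = 0.213
Step 3: Z = 1 + 0.213 = 1.213

1.213


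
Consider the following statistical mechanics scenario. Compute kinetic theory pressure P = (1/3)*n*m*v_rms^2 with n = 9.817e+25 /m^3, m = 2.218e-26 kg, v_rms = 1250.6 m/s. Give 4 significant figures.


Step 1: v_rms^2 = 1250.6^2 = 1.564e+06
Step 2: n*m = 9.817e+25*2.218e-26 = 2.177
Step 3: P = (1/3)*2.177*1.564e+06 = 1.135e+06 Pa

1.135e+06


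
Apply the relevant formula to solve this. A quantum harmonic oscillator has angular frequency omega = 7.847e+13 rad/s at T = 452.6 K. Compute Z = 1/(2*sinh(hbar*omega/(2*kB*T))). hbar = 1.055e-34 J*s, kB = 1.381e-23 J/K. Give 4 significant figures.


Step 1: Compute x = hbar*omega/(kB*T) = 1.055e-34*7.847e+13/(1.381e-23*452.6) = 1.324
Step 2: x/2 = 0.6622
Step 3: sinh(x/2) = 0.7117
Step 4: Z = 1/(2*0.7117) = 0.7025

0.7025


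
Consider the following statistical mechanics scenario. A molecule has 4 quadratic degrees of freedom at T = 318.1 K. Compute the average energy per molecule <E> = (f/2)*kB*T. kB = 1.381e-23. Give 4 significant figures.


Step 1: f/2 = 4/2 = 2
Step 2: kB*T = 1.381e-23 * 318.1 = 4.393e-21
Step 3: <E> = 2 * 4.393e-21 = 8.786e-21 J

8.786e-21


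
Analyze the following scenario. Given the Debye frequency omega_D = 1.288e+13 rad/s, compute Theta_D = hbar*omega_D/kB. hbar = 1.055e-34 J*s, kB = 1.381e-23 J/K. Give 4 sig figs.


Step 1: hbar*omega_D = 1.055e-34 * 1.288e+13 = 1.359e-21 J
Step 2: Theta_D = 1.359e-21 / 1.381e-23
Step 3: Theta_D = 98.4 K

98.4


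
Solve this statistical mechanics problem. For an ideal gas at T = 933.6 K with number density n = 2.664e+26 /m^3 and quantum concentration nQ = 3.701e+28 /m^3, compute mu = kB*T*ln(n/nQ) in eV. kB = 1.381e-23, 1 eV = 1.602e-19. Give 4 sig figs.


Step 1: n/nQ = 2.664e+26/3.701e+28 = 0.007198
Step 2: ln(n/nQ) = -4.934
Step 3: mu = kB*T*ln(n/nQ) = 1.289e-20*-4.934 = -6.361e-20 J
Step 4: Convert to eV: -6.361e-20/1.602e-19 = -0.3971 eV

-0.3971


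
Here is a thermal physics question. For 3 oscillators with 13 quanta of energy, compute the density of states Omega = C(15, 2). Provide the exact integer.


Step 1: Use binomial coefficient C(15, 2)
Step 2: Numerator = 15! / 13!
Step 3: Denominator = 2!
Step 4: Omega = 105

105


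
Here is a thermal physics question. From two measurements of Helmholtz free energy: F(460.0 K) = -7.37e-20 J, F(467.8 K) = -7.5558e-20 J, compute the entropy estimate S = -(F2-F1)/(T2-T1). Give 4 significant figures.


Step 1: dF = F2 - F1 = -7.5558e-20 - (-7.37e-20) = -1.858e-21 J
Step 2: dT = T2 - T1 = 467.8 - 460.0 = 7.8 K
Step 3: S = -dF/dT = -(-1.858e-21)/7.8 = 2.382e-22 J/K

2.382e-22


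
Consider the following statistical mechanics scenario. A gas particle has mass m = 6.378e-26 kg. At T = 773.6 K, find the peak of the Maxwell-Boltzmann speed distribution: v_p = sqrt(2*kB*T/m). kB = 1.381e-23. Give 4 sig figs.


Step 1: Numerator = 2*kB*T = 2*1.381e-23*773.6 = 2.137e-20
Step 2: Ratio = 2.137e-20 / 6.378e-26 = 3.35e+05
Step 3: v_p = sqrt(3.35e+05) = 578.8 m/s

578.8


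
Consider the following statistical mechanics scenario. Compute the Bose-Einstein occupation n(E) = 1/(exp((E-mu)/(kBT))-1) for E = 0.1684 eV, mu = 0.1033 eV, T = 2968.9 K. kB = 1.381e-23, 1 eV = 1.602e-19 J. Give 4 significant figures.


Step 1: (E - mu) = 0.0651 eV
Step 2: x = (E-mu)*eV/(kB*T) = 0.0651*1.602e-19/(1.381e-23*2968.9) = 0.2544
Step 3: exp(x) = 1.29
Step 4: n = 1/(exp(x)-1) = 3.453

3.453


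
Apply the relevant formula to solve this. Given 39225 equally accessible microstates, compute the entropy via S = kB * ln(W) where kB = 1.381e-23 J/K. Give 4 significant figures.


Step 1: ln(W) = ln(39225) = 10.58
Step 2: S = kB * ln(W) = 1.381e-23 * 10.58
Step 3: S = 1.461e-22 J/K

1.461e-22


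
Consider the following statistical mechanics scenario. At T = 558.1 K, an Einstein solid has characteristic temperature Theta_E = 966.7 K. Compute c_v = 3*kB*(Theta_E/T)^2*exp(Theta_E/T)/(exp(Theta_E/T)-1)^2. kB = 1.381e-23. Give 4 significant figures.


Step 1: x = Theta_E/T = 966.7/558.1 = 1.732
Step 2: x^2 = 3
Step 3: exp(x) = 5.653
Step 4: c_v = 3*1.381e-23*3*5.653/(5.653-1)^2 = 3.246e-23

3.246e-23


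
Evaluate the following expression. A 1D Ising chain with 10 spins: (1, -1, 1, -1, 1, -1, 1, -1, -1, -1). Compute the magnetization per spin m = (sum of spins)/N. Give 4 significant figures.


Step 1: Count up spins (+1): 4, down spins (-1): 6
Step 2: Total magnetization M = 4 - 6 = -2
Step 3: m = M/N = -2/10 = -0.2

-0.2


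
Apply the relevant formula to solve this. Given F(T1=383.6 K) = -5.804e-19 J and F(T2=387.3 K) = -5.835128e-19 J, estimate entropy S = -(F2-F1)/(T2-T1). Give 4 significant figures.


Step 1: dF = F2 - F1 = -5.835128e-19 - (-5.804e-19) = -3.1128e-21 J
Step 2: dT = T2 - T1 = 387.3 - 383.6 = 3.7 K
Step 3: S = -dF/dT = -(-3.1128e-21)/3.7 = 8.413e-22 J/K

8.413e-22


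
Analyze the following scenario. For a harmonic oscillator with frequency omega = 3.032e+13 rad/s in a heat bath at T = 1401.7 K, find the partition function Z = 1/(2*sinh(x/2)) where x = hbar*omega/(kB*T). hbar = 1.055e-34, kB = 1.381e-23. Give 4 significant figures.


Step 1: Compute x = hbar*omega/(kB*T) = 1.055e-34*3.032e+13/(1.381e-23*1401.7) = 0.1652
Step 2: x/2 = 0.08262
Step 3: sinh(x/2) = 0.08272
Step 4: Z = 1/(2*0.08272) = 6.045

6.045


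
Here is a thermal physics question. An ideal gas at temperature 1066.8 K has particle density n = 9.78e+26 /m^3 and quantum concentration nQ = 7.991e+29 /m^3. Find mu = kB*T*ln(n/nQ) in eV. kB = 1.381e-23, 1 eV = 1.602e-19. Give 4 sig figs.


Step 1: n/nQ = 9.78e+26/7.991e+29 = 0.001224
Step 2: ln(n/nQ) = -6.706
Step 3: mu = kB*T*ln(n/nQ) = 1.473e-20*-6.706 = -9.879e-20 J
Step 4: Convert to eV: -9.879e-20/1.602e-19 = -0.6167 eV

-0.6167


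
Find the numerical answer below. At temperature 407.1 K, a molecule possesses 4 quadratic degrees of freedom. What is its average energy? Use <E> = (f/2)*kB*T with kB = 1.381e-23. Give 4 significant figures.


Step 1: f/2 = 4/2 = 2
Step 2: kB*T = 1.381e-23 * 407.1 = 5.622e-21
Step 3: <E> = 2 * 5.622e-21 = 1.124e-20 J

1.124e-20


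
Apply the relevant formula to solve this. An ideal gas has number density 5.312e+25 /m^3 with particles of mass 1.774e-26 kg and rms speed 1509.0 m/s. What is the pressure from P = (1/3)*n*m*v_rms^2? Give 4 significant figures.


Step 1: v_rms^2 = 1509.0^2 = 2.277e+06
Step 2: n*m = 5.312e+25*1.774e-26 = 0.9423
Step 3: P = (1/3)*0.9423*2.277e+06 = 7.153e+05 Pa

7.153e+05


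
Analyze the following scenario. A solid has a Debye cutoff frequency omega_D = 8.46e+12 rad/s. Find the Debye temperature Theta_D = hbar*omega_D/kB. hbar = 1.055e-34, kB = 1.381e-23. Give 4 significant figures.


Step 1: hbar*omega_D = 1.055e-34 * 8.46e+12 = 8.925e-22 J
Step 2: Theta_D = 8.925e-22 / 1.381e-23
Step 3: Theta_D = 64.63 K

64.63


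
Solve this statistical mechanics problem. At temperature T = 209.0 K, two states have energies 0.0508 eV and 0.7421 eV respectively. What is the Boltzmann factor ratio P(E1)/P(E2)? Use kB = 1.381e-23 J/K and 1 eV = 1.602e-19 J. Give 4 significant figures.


Step 1: Compute energy difference dE = E1 - E2 = 0.0508 - 0.7421 = -0.6913 eV
Step 2: Convert to Joules: dE_J = -0.6913 * 1.602e-19 = -1.107e-19 J
Step 3: Compute exponent = -dE_J / (kB * T) = -(-1.107e-19) / (1.381e-23 * 209.0) = 38.37
Step 4: P(E1)/P(E2) = exp(38.37) = 4.611e+16

4.611e+16


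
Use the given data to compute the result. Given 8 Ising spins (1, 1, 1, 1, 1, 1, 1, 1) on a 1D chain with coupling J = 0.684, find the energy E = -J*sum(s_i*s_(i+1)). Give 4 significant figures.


Step 1: Nearest-neighbor products: 1, 1, 1, 1, 1, 1, 1
Step 2: Sum of products = 7
Step 3: E = -0.684 * 7 = -4.788

-4.788


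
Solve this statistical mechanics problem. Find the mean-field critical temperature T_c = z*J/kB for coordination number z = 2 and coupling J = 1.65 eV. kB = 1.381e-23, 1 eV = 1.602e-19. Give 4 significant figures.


Step 1: z*J = 2*1.65 = 3.3 eV
Step 2: Convert to Joules: 3.3*1.602e-19 = 5.287e-19 J
Step 3: T_c = 5.287e-19 / 1.381e-23 = 3.828e+04 K

3.828e+04


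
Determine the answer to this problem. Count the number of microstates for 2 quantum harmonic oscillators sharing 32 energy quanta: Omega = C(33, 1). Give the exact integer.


Step 1: Use binomial coefficient C(33, 1)
Step 2: Numerator = 33! / 32!
Step 3: Denominator = 1!
Step 4: Omega = 33

33


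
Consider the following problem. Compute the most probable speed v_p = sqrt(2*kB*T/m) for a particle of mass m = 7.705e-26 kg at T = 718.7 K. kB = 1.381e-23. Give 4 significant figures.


Step 1: Numerator = 2*kB*T = 2*1.381e-23*718.7 = 1.985e-20
Step 2: Ratio = 1.985e-20 / 7.705e-26 = 2.576e+05
Step 3: v_p = sqrt(2.576e+05) = 507.6 m/s

507.6


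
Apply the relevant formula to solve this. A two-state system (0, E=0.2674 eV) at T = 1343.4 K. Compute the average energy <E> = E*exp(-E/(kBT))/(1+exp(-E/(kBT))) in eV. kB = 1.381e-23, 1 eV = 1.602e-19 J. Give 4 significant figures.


Step 1: beta*E = 0.2674*1.602e-19/(1.381e-23*1343.4) = 2.309
Step 2: exp(-beta*E) = 0.09936
Step 3: <E> = 0.2674*0.09936/(1+0.09936) = 0.02417 eV

0.02417


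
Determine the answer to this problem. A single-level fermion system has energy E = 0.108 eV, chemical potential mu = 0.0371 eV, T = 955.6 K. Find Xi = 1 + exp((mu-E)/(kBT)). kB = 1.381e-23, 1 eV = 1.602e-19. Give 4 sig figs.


Step 1: (mu - E) = 0.0371 - 0.108 = -0.0709 eV
Step 2: x = (mu-E)*eV/(kB*T) = -0.0709*1.602e-19/(1.381e-23*955.6) = -0.8607
Step 3: exp(x) = 0.4229
Step 4: Xi = 1 + 0.4229 = 1.423

1.423


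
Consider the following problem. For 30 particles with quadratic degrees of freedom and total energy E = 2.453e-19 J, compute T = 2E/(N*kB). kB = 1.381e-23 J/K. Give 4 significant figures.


Step 1: Numerator = 2*E = 2*2.453e-19 = 4.906e-19 J
Step 2: Denominator = N*kB = 30*1.381e-23 = 4.143e-22
Step 3: T = 4.906e-19 / 4.143e-22 = 1184 K

1184


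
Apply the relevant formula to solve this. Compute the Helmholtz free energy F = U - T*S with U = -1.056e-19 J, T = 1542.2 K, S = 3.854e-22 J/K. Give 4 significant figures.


Step 1: T*S = 1542.2 * 3.854e-22 = 5.944e-19 J
Step 2: F = U - T*S = -1.056e-19 - 5.944e-19
Step 3: F = -7e-19 J

-7e-19


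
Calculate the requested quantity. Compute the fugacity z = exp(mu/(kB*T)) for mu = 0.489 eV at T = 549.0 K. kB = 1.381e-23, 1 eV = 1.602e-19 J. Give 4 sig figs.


Step 1: Convert mu to Joules: 0.489*1.602e-19 = 7.834e-20 J
Step 2: kB*T = 1.381e-23*549.0 = 7.582e-21 J
Step 3: mu/(kB*T) = 10.33
Step 4: z = exp(10.33) = 3.071e+04

3.071e+04


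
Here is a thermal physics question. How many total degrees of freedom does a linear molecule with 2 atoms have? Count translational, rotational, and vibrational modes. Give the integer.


Step 1: Translational DOF = 3
Step 2: Rotational DOF (linear) = 2
Step 3: Vibrational DOF = 3*2 - 5 = 1
Step 4: Total = 3 + 2 + 1 = 6

6


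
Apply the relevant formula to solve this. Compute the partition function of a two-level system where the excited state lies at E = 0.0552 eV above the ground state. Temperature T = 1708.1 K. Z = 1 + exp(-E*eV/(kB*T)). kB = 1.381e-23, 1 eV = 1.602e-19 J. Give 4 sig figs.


Step 1: Compute beta*E = E*eV/(kB*T) = 0.0552*1.602e-19/(1.381e-23*1708.1) = 0.3749
Step 2: exp(-beta*E) = exp(-0.3749) = 0.6874
Step 3: Z = 1 + 0.6874 = 1.687

1.687


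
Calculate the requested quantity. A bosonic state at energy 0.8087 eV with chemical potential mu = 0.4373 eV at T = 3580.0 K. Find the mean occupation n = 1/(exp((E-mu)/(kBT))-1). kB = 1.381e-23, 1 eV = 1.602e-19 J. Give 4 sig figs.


Step 1: (E - mu) = 0.3714 eV
Step 2: x = (E-mu)*eV/(kB*T) = 0.3714*1.602e-19/(1.381e-23*3580.0) = 1.203
Step 3: exp(x) = 3.332
Step 4: n = 1/(exp(x)-1) = 0.4289

0.4289


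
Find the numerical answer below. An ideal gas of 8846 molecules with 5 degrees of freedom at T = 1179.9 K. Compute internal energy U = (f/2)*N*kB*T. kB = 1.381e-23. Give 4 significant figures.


Step 1: f/2 = 5/2 = 2.5
Step 2: N*kB*T = 8846*1.381e-23*1179.9 = 1.441e-16
Step 3: U = 2.5 * 1.441e-16 = 3.604e-16 J

3.604e-16


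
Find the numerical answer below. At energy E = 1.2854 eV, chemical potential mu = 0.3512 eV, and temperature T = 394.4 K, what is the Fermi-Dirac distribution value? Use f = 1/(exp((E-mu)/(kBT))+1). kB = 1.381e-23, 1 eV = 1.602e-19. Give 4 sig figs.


Step 1: (E - mu) = 1.2854 - 0.3512 = 0.9342 eV
Step 2: Convert: (E-mu)*eV = 1.497e-19 J
Step 3: x = (E-mu)*eV/(kB*T) = 27.48
Step 4: f = 1/(exp(27.48)+1) = 1.166e-12

1.166e-12


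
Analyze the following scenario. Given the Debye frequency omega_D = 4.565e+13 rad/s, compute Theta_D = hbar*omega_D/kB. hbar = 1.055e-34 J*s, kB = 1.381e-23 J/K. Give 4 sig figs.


Step 1: hbar*omega_D = 1.055e-34 * 4.565e+13 = 4.816e-21 J
Step 2: Theta_D = 4.816e-21 / 1.381e-23
Step 3: Theta_D = 348.7 K

348.7


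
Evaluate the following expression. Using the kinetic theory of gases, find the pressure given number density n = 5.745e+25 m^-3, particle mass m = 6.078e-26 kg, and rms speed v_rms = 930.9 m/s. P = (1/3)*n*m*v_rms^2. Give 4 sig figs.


Step 1: v_rms^2 = 930.9^2 = 8.666e+05
Step 2: n*m = 5.745e+25*6.078e-26 = 3.492
Step 3: P = (1/3)*3.492*8.666e+05 = 1.009e+06 Pa

1.009e+06


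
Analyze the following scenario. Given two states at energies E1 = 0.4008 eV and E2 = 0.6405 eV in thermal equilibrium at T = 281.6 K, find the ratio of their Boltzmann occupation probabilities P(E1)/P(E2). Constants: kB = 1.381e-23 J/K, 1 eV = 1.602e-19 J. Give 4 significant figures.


Step 1: Compute energy difference dE = E1 - E2 = 0.4008 - 0.6405 = -0.2397 eV
Step 2: Convert to Joules: dE_J = -0.2397 * 1.602e-19 = -3.84e-20 J
Step 3: Compute exponent = -dE_J / (kB * T) = -(-3.84e-20) / (1.381e-23 * 281.6) = 9.874
Step 4: P(E1)/P(E2) = exp(9.874) = 1.942e+04

1.942e+04


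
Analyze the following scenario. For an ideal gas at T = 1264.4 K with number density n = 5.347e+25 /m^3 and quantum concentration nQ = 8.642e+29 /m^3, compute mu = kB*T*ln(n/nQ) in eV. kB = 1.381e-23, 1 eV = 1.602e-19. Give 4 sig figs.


Step 1: n/nQ = 5.347e+25/8.642e+29 = 6.187e-05
Step 2: ln(n/nQ) = -9.69
Step 3: mu = kB*T*ln(n/nQ) = 1.746e-20*-9.69 = -1.692e-19 J
Step 4: Convert to eV: -1.692e-19/1.602e-19 = -1.056 eV

-1.056


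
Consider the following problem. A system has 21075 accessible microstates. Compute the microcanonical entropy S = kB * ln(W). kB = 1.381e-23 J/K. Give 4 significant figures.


Step 1: ln(W) = ln(21075) = 9.956
Step 2: S = kB * ln(W) = 1.381e-23 * 9.956
Step 3: S = 1.375e-22 J/K

1.375e-22


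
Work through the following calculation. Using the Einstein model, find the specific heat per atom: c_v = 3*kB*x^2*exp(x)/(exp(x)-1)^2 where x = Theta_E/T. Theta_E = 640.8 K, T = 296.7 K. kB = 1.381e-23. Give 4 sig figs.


Step 1: x = Theta_E/T = 640.8/296.7 = 2.16
Step 2: x^2 = 4.665
Step 3: exp(x) = 8.669
Step 4: c_v = 3*1.381e-23*4.665*8.669/(8.669-1)^2 = 2.848e-23

2.848e-23


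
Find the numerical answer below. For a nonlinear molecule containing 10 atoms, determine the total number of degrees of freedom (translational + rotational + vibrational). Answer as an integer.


Step 1: Translational DOF = 3
Step 2: Rotational DOF (nonlinear) = 3
Step 3: Vibrational DOF = 3*10 - 6 = 24
Step 4: Total = 3 + 3 + 24 = 30

30


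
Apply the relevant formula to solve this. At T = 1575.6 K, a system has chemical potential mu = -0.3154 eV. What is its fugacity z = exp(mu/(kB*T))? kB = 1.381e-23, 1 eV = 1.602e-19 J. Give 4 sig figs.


Step 1: Convert mu to Joules: -0.3154*1.602e-19 = -5.053e-20 J
Step 2: kB*T = 1.381e-23*1575.6 = 2.176e-20 J
Step 3: mu/(kB*T) = -2.322
Step 4: z = exp(-2.322) = 0.09807

0.09807


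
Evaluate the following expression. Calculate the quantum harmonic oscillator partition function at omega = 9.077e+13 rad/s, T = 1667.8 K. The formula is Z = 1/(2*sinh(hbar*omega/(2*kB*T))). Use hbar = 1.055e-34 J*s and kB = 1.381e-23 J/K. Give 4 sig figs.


Step 1: Compute x = hbar*omega/(kB*T) = 1.055e-34*9.077e+13/(1.381e-23*1667.8) = 0.4158
Step 2: x/2 = 0.2079
Step 3: sinh(x/2) = 0.2094
Step 4: Z = 1/(2*0.2094) = 2.388

2.388


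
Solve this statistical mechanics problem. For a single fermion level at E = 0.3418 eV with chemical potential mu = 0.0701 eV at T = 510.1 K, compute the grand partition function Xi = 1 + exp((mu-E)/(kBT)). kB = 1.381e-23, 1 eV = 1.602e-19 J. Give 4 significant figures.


Step 1: (mu - E) = 0.0701 - 0.3418 = -0.2717 eV
Step 2: x = (mu-E)*eV/(kB*T) = -0.2717*1.602e-19/(1.381e-23*510.1) = -6.179
Step 3: exp(x) = 0.002073
Step 4: Xi = 1 + 0.002073 = 1.002

1.002


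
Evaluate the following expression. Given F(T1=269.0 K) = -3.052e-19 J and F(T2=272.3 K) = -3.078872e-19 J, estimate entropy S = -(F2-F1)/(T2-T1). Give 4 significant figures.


Step 1: dF = F2 - F1 = -3.078872e-19 - (-3.052e-19) = -2.6872e-21 J
Step 2: dT = T2 - T1 = 272.3 - 269.0 = 3.3 K
Step 3: S = -dF/dT = -(-2.6872e-21)/3.3 = 8.143e-22 J/K

8.143e-22


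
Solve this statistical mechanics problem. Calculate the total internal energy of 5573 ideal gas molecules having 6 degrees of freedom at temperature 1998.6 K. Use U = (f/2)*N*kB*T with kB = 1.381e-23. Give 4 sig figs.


Step 1: f/2 = 6/2 = 3.0
Step 2: N*kB*T = 5573*1.381e-23*1998.6 = 1.538e-16
Step 3: U = 3.0 * 1.538e-16 = 4.615e-16 J

4.615e-16


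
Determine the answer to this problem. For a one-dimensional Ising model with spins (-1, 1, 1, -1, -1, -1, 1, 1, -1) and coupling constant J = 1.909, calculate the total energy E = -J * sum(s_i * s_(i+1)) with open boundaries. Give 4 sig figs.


Step 1: Nearest-neighbor products: -1, 1, -1, 1, 1, -1, 1, -1
Step 2: Sum of products = 0
Step 3: E = -1.909 * 0 = 0

0


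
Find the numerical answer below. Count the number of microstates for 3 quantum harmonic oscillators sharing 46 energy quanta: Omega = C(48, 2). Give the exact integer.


Step 1: Use binomial coefficient C(48, 2)
Step 2: Numerator = 48! / 46!
Step 3: Denominator = 2!
Step 4: Omega = 1128

1128


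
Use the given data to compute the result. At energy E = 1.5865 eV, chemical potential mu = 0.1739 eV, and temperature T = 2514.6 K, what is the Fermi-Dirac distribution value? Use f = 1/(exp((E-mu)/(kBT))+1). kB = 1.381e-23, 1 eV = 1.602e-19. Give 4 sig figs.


Step 1: (E - mu) = 1.5865 - 0.1739 = 1.413 eV
Step 2: Convert: (E-mu)*eV = 2.263e-19 J
Step 3: x = (E-mu)*eV/(kB*T) = 6.517
Step 4: f = 1/(exp(6.517)+1) = 0.001477

0.001477


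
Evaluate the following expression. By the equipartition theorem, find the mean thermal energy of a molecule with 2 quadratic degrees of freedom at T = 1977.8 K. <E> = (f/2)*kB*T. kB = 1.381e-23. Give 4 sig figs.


Step 1: f/2 = 2/2 = 1
Step 2: kB*T = 1.381e-23 * 1977.8 = 2.731e-20
Step 3: <E> = 1 * 2.731e-20 = 2.731e-20 J

2.731e-20


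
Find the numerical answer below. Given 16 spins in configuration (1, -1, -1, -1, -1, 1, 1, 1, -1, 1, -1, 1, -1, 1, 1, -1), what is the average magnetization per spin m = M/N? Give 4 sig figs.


Step 1: Count up spins (+1): 8, down spins (-1): 8
Step 2: Total magnetization M = 8 - 8 = 0
Step 3: m = M/N = 0/16 = 0

0


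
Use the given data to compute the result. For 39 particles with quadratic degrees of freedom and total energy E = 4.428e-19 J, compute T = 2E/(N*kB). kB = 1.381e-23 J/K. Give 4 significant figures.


Step 1: Numerator = 2*E = 2*4.428e-19 = 8.856e-19 J
Step 2: Denominator = N*kB = 39*1.381e-23 = 5.386e-22
Step 3: T = 8.856e-19 / 5.386e-22 = 1644 K

1644


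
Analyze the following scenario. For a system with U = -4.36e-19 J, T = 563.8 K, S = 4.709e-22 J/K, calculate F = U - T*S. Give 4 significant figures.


Step 1: T*S = 563.8 * 4.709e-22 = 2.655e-19 J
Step 2: F = U - T*S = -4.36e-19 - 2.655e-19
Step 3: F = -7.015e-19 J

-7.015e-19


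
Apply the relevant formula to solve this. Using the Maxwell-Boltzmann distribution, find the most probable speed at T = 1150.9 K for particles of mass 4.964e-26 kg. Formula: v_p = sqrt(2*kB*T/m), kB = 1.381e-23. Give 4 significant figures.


Step 1: Numerator = 2*kB*T = 2*1.381e-23*1150.9 = 3.179e-20
Step 2: Ratio = 3.179e-20 / 4.964e-26 = 6.404e+05
Step 3: v_p = sqrt(6.404e+05) = 800.2 m/s

800.2


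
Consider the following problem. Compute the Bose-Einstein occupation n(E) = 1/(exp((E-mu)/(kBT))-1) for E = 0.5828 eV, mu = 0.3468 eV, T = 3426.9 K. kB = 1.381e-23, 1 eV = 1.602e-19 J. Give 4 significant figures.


Step 1: (E - mu) = 0.236 eV
Step 2: x = (E-mu)*eV/(kB*T) = 0.236*1.602e-19/(1.381e-23*3426.9) = 0.7989
Step 3: exp(x) = 2.223
Step 4: n = 1/(exp(x)-1) = 0.8176

0.8176


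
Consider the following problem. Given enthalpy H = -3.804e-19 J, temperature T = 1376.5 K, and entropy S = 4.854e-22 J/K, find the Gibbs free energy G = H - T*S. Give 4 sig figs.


Step 1: T*S = 1376.5 * 4.854e-22 = 6.682e-19 J
Step 2: G = H - T*S = -3.804e-19 - 6.682e-19
Step 3: G = -1.049e-18 J

-1.049e-18


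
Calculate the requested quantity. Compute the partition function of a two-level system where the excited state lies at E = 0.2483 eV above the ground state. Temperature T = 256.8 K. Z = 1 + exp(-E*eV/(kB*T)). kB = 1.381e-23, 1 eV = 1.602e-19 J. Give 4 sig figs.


Step 1: Compute beta*E = E*eV/(kB*T) = 0.2483*1.602e-19/(1.381e-23*256.8) = 11.22
Step 2: exp(-beta*E) = exp(-11.22) = 1.345e-05
Step 3: Z = 1 + 1.345e-05 = 1

1


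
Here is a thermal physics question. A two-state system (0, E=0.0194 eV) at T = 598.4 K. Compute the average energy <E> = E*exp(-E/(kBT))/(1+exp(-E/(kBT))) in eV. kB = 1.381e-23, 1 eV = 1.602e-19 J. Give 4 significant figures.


Step 1: beta*E = 0.0194*1.602e-19/(1.381e-23*598.4) = 0.3761
Step 2: exp(-beta*E) = 0.6865
Step 3: <E> = 0.0194*0.6865/(1+0.6865) = 0.007897 eV

0.007897


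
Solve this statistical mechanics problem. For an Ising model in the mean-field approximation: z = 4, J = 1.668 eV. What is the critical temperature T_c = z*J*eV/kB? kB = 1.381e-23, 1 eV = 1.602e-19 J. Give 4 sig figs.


Step 1: z*J = 4*1.668 = 6.672 eV
Step 2: Convert to Joules: 6.672*1.602e-19 = 1.069e-18 J
Step 3: T_c = 1.069e-18 / 1.381e-23 = 7.74e+04 K

7.74e+04


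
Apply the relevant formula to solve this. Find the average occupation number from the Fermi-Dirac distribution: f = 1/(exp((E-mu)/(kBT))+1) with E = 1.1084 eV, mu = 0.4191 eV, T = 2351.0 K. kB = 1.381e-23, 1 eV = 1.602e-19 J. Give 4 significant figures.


Step 1: (E - mu) = 1.1084 - 0.4191 = 0.6893 eV
Step 2: Convert: (E-mu)*eV = 1.104e-19 J
Step 3: x = (E-mu)*eV/(kB*T) = 3.401
Step 4: f = 1/(exp(3.401)+1) = 0.03226

0.03226


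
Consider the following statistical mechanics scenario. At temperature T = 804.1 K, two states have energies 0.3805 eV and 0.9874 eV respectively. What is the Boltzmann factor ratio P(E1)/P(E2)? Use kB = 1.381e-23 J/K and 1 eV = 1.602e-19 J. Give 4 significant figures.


Step 1: Compute energy difference dE = E1 - E2 = 0.3805 - 0.9874 = -0.6069 eV
Step 2: Convert to Joules: dE_J = -0.6069 * 1.602e-19 = -9.723e-20 J
Step 3: Compute exponent = -dE_J / (kB * T) = -(-9.723e-20) / (1.381e-23 * 804.1) = 8.755
Step 4: P(E1)/P(E2) = exp(8.755) = 6345

6345


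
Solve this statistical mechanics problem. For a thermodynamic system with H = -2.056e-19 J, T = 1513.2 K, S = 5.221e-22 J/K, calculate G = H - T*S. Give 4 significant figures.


Step 1: T*S = 1513.2 * 5.221e-22 = 7.9e-19 J
Step 2: G = H - T*S = -2.056e-19 - 7.9e-19
Step 3: G = -9.956e-19 J

-9.956e-19


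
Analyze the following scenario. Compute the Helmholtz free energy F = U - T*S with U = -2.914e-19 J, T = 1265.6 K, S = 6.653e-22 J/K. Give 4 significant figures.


Step 1: T*S = 1265.6 * 6.653e-22 = 8.42e-19 J
Step 2: F = U - T*S = -2.914e-19 - 8.42e-19
Step 3: F = -1.133e-18 J

-1.133e-18


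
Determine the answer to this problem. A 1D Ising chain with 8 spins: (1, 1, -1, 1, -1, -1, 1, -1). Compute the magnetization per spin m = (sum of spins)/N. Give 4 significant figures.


Step 1: Count up spins (+1): 4, down spins (-1): 4
Step 2: Total magnetization M = 4 - 4 = 0
Step 3: m = M/N = 0/8 = 0

0


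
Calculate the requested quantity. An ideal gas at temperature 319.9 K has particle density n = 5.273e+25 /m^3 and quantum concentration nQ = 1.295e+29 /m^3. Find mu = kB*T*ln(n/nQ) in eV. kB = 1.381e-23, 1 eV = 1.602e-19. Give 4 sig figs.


Step 1: n/nQ = 5.273e+25/1.295e+29 = 0.0004072
Step 2: ln(n/nQ) = -7.806
Step 3: mu = kB*T*ln(n/nQ) = 4.418e-21*-7.806 = -3.449e-20 J
Step 4: Convert to eV: -3.449e-20/1.602e-19 = -0.2153 eV

-0.2153


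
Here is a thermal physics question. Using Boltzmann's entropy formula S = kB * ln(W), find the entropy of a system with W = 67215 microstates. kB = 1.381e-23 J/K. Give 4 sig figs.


Step 1: ln(W) = ln(67215) = 11.12
Step 2: S = kB * ln(W) = 1.381e-23 * 11.12
Step 3: S = 1.535e-22 J/K

1.535e-22


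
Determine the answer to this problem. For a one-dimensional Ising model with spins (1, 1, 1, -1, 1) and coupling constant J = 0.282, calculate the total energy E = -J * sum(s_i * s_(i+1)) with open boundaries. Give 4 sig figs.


Step 1: Nearest-neighbor products: 1, 1, -1, -1
Step 2: Sum of products = 0
Step 3: E = -0.282 * 0 = 0

0


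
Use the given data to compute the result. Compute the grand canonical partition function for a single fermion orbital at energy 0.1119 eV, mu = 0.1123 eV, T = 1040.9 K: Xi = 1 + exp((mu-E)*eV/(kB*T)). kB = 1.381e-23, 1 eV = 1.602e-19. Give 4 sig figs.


Step 1: (mu - E) = 0.1123 - 0.1119 = 0.0004 eV
Step 2: x = (mu-E)*eV/(kB*T) = 0.0004*1.602e-19/(1.381e-23*1040.9) = 0.004458
Step 3: exp(x) = 1.004
Step 4: Xi = 1 + 1.004 = 2.004

2.004


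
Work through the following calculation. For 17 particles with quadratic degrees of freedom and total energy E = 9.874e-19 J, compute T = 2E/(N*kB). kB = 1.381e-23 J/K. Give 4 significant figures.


Step 1: Numerator = 2*E = 2*9.874e-19 = 1.975e-18 J
Step 2: Denominator = N*kB = 17*1.381e-23 = 2.348e-22
Step 3: T = 1.975e-18 / 2.348e-22 = 8412 K

8412


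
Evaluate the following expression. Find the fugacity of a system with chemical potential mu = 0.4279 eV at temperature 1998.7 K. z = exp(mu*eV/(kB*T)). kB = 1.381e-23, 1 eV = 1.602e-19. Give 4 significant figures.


Step 1: Convert mu to Joules: 0.4279*1.602e-19 = 6.855e-20 J
Step 2: kB*T = 1.381e-23*1998.7 = 2.76e-20 J
Step 3: mu/(kB*T) = 2.483
Step 4: z = exp(2.483) = 11.98

11.98


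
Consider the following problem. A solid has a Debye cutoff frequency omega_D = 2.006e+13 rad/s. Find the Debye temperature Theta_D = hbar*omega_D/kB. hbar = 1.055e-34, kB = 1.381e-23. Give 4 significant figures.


Step 1: hbar*omega_D = 1.055e-34 * 2.006e+13 = 2.116e-21 J
Step 2: Theta_D = 2.116e-21 / 1.381e-23
Step 3: Theta_D = 153.2 K

153.2


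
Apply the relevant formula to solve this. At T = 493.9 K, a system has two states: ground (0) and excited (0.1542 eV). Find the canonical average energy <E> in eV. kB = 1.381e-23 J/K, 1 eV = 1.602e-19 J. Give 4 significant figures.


Step 1: beta*E = 0.1542*1.602e-19/(1.381e-23*493.9) = 3.622
Step 2: exp(-beta*E) = 0.02674
Step 3: <E> = 0.1542*0.02674/(1+0.02674) = 0.004015 eV

0.004015


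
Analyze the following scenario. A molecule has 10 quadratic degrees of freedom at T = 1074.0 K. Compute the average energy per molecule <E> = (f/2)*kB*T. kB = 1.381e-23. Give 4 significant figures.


Step 1: f/2 = 10/2 = 5
Step 2: kB*T = 1.381e-23 * 1074.0 = 1.483e-20
Step 3: <E> = 5 * 1.483e-20 = 7.416e-20 J

7.416e-20


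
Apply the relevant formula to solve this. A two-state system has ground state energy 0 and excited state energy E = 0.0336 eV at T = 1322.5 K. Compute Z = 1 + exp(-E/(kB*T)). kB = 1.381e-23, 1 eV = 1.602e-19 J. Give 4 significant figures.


Step 1: Compute beta*E = E*eV/(kB*T) = 0.0336*1.602e-19/(1.381e-23*1322.5) = 0.2947
Step 2: exp(-beta*E) = exp(-0.2947) = 0.7447
Step 3: Z = 1 + 0.7447 = 1.745

1.745


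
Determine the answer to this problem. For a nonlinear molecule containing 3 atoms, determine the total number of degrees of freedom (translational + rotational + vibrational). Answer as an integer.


Step 1: Translational DOF = 3
Step 2: Rotational DOF (nonlinear) = 3
Step 3: Vibrational DOF = 3*3 - 6 = 3
Step 4: Total = 3 + 3 + 3 = 9

9


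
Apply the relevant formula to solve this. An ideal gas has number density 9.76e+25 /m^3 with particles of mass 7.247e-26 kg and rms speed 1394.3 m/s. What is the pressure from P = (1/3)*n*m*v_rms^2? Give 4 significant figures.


Step 1: v_rms^2 = 1394.3^2 = 1.944e+06
Step 2: n*m = 9.76e+25*7.247e-26 = 7.073
Step 3: P = (1/3)*7.073*1.944e+06 = 4.584e+06 Pa

4.584e+06


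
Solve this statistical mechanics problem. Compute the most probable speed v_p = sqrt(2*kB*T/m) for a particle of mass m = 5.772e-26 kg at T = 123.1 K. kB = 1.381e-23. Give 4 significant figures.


Step 1: Numerator = 2*kB*T = 2*1.381e-23*123.1 = 3.4e-21
Step 2: Ratio = 3.4e-21 / 5.772e-26 = 5.891e+04
Step 3: v_p = sqrt(5.891e+04) = 242.7 m/s

242.7


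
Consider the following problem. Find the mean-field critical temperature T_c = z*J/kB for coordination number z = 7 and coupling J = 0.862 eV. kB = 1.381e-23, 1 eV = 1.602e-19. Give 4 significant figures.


Step 1: z*J = 7*0.862 = 6.034 eV
Step 2: Convert to Joules: 6.034*1.602e-19 = 9.666e-19 J
Step 3: T_c = 9.666e-19 / 1.381e-23 = 7e+04 K

7e+04


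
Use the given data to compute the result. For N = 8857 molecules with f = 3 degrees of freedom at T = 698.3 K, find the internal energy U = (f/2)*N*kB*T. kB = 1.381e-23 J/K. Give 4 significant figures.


Step 1: f/2 = 3/2 = 1.5
Step 2: N*kB*T = 8857*1.381e-23*698.3 = 8.541e-17
Step 3: U = 1.5 * 8.541e-17 = 1.281e-16 J

1.281e-16


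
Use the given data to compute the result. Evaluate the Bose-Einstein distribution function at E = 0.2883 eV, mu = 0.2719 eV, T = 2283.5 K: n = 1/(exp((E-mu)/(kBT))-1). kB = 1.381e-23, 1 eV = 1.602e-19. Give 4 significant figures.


Step 1: (E - mu) = 0.0164 eV
Step 2: x = (E-mu)*eV/(kB*T) = 0.0164*1.602e-19/(1.381e-23*2283.5) = 0.08331
Step 3: exp(x) = 1.087
Step 4: n = 1/(exp(x)-1) = 11.51

11.51


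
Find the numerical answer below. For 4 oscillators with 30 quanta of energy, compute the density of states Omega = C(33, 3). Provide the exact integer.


Step 1: Use binomial coefficient C(33, 3)
Step 2: Numerator = 33! / 30!
Step 3: Denominator = 3!
Step 4: Omega = 5456

5456


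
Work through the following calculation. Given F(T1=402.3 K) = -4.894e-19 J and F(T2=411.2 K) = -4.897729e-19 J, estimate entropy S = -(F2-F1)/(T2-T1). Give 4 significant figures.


Step 1: dF = F2 - F1 = -4.897729e-19 - (-4.894e-19) = -3.729e-22 J
Step 2: dT = T2 - T1 = 411.2 - 402.3 = 8.9 K
Step 3: S = -dF/dT = -(-3.729e-22)/8.9 = 4.19e-23 J/K

4.19e-23


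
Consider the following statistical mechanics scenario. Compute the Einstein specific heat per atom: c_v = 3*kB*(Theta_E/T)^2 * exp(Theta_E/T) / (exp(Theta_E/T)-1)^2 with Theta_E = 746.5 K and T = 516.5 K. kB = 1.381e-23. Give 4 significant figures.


Step 1: x = Theta_E/T = 746.5/516.5 = 1.445
Step 2: x^2 = 2.089
Step 3: exp(x) = 4.243
Step 4: c_v = 3*1.381e-23*2.089*4.243/(4.243-1)^2 = 3.491e-23

3.491e-23


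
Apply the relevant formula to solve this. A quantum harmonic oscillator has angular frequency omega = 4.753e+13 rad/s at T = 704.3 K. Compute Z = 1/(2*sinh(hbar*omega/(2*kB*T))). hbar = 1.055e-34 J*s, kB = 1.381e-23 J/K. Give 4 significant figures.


Step 1: Compute x = hbar*omega/(kB*T) = 1.055e-34*4.753e+13/(1.381e-23*704.3) = 0.5155
Step 2: x/2 = 0.2578
Step 3: sinh(x/2) = 0.2606
Step 4: Z = 1/(2*0.2606) = 1.918

1.918


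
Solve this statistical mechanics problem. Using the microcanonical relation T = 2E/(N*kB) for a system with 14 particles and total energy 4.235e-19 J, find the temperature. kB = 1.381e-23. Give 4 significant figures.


Step 1: Numerator = 2*E = 2*4.235e-19 = 8.47e-19 J
Step 2: Denominator = N*kB = 14*1.381e-23 = 1.933e-22
Step 3: T = 8.47e-19 / 1.933e-22 = 4381 K

4381


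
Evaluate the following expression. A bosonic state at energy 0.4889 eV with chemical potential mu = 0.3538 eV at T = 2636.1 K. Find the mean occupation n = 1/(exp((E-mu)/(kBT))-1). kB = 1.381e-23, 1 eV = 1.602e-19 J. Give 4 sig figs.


Step 1: (E - mu) = 0.1351 eV
Step 2: x = (E-mu)*eV/(kB*T) = 0.1351*1.602e-19/(1.381e-23*2636.1) = 0.5945
Step 3: exp(x) = 1.812
Step 4: n = 1/(exp(x)-1) = 1.231

1.231


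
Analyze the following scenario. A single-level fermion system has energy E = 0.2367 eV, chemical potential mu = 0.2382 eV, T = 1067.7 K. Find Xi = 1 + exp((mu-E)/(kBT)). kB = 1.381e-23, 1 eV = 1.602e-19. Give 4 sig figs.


Step 1: (mu - E) = 0.2382 - 0.2367 = 0.0015 eV
Step 2: x = (mu-E)*eV/(kB*T) = 0.0015*1.602e-19/(1.381e-23*1067.7) = 0.0163
Step 3: exp(x) = 1.016
Step 4: Xi = 1 + 1.016 = 2.016

2.016


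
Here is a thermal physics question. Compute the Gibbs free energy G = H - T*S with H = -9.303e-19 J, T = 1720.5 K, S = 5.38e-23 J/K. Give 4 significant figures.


Step 1: T*S = 1720.5 * 5.38e-23 = 9.256e-20 J
Step 2: G = H - T*S = -9.303e-19 - 9.256e-20
Step 3: G = -1.023e-18 J

-1.023e-18


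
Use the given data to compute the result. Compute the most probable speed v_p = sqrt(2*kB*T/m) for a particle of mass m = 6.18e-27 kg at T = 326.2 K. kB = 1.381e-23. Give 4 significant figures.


Step 1: Numerator = 2*kB*T = 2*1.381e-23*326.2 = 9.01e-21
Step 2: Ratio = 9.01e-21 / 6.18e-27 = 1.458e+06
Step 3: v_p = sqrt(1.458e+06) = 1207 m/s

1207


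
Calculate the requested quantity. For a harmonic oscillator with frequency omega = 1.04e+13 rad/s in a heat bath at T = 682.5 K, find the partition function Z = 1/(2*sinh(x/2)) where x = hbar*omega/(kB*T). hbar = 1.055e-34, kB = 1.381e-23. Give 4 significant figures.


Step 1: Compute x = hbar*omega/(kB*T) = 1.055e-34*1.04e+13/(1.381e-23*682.5) = 0.1164
Step 2: x/2 = 0.0582
Step 3: sinh(x/2) = 0.05824
Step 4: Z = 1/(2*0.05824) = 8.585

8.585


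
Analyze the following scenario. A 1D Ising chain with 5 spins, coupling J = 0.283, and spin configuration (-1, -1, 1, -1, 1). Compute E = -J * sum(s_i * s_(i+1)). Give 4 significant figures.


Step 1: Nearest-neighbor products: 1, -1, -1, -1
Step 2: Sum of products = -2
Step 3: E = -0.283 * -2 = 0.566

0.566


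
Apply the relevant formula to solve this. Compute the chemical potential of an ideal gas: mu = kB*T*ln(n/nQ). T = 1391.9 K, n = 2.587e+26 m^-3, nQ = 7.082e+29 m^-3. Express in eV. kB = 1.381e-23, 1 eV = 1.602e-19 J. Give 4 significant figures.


Step 1: n/nQ = 2.587e+26/7.082e+29 = 0.0003653
Step 2: ln(n/nQ) = -7.915
Step 3: mu = kB*T*ln(n/nQ) = 1.922e-20*-7.915 = -1.521e-19 J
Step 4: Convert to eV: -1.521e-19/1.602e-19 = -0.9497 eV

-0.9497
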